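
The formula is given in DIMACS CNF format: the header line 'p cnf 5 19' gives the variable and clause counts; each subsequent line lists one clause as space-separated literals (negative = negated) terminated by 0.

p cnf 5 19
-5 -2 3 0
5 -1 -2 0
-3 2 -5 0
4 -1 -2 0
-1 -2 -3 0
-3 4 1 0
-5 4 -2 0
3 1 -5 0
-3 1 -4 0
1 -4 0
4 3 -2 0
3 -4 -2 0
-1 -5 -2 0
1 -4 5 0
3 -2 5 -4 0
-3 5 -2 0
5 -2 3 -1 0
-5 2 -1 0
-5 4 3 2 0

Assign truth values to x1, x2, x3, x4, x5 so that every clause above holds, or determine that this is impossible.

Suppose x1 = True.
Suppose x5 = False.
The clause (¬x2) is unit, so x2 = False.
All clauses hold; x3, x4 can take either value.

x1=True, x2=False, x3=False, x4=False, x5=False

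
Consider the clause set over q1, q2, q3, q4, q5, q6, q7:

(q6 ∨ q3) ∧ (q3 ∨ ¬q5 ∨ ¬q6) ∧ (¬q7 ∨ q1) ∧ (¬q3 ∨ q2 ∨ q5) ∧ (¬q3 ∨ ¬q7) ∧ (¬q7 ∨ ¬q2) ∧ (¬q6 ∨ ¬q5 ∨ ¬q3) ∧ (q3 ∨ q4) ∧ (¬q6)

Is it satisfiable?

Yes, satisfiable

From the singleton clause (¬q6), q6 = False.
From the singleton clause (q3), q3 = True.
From the singleton clause (¬q7), q7 = False.
Case q2 = True:
All clauses hold; q1, q4, q5 can take either value.
A satisfying assignment: q1=True,  q2=True,  q3=True,  q4=False,  q5=True,  q6=False,  q7=False.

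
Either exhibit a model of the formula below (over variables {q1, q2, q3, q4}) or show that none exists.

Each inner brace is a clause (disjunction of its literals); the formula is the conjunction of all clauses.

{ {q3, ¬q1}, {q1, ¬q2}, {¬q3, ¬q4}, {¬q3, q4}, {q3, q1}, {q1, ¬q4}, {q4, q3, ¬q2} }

Suppose q3 = True.
(¬q4) alone gives q4 = False.
That conflicts with the unit clause (q4).
That branch fails; take q3 = False instead.
(¬q1) alone gives q1 = False.
That conflicts with the unit clause (q1).
Either choice for q3 ends in contradiction.

UNSATISFIABLE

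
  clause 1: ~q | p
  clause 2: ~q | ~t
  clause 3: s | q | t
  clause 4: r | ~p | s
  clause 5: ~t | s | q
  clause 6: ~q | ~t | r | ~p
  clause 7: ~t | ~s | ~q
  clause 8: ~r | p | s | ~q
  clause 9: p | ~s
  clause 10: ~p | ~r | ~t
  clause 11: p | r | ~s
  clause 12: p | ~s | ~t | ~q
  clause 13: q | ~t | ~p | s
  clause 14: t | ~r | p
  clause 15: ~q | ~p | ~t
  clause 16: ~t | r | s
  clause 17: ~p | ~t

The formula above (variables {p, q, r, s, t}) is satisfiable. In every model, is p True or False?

True

Suppose p = 0.
Unit clause (~q) forces q = 0.
Unit clause (~s) forces s = 0.
Unit clause (t) forces t = 1.
But (~t) is also a unit clause — contradiction.
So every satisfying assignment has p = True.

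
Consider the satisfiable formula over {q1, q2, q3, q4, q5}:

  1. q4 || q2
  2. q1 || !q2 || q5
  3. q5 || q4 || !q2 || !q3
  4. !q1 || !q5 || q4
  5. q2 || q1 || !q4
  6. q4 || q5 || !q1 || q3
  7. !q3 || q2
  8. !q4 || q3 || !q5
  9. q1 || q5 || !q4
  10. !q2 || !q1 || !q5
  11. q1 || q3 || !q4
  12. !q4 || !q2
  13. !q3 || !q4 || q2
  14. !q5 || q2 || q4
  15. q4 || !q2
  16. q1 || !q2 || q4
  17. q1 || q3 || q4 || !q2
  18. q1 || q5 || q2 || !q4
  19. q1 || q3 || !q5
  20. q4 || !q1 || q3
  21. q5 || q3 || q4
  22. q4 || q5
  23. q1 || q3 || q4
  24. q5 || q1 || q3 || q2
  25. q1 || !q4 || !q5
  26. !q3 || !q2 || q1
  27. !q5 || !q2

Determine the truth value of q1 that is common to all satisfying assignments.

Suppose q1 = false.
Suppose q4 = true.
(q2) alone gives q2 = true.
That conflicts with the unit clause (!q2).
Backtrack on q4: now try q4 = false.
(q2) alone gives q2 = true.
That conflicts with the unit clause (!q2).
Either choice for q4 ends in contradiction.
So every satisfying assignment has q1 = True.

True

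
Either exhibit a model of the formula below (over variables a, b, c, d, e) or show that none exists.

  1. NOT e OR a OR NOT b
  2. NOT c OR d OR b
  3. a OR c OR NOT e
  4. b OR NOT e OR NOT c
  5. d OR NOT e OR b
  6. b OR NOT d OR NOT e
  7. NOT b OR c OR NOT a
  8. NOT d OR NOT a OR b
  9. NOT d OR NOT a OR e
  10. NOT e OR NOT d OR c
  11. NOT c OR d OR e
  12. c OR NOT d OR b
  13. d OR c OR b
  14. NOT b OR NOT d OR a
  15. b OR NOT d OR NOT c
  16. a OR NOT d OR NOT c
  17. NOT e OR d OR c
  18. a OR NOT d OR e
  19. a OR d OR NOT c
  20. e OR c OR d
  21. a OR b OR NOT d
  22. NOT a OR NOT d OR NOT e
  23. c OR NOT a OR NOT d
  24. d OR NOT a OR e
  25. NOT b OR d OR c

Branch on e: set e = true.
Branch on a: set a = true.
The clause (NOT d) is unit, so d = false.
The clause (b) is unit, so b = true.
The clause (c) is unit, so c = true.
Every clause now holds.

a=true,  b=true,  c=true,  d=false,  e=true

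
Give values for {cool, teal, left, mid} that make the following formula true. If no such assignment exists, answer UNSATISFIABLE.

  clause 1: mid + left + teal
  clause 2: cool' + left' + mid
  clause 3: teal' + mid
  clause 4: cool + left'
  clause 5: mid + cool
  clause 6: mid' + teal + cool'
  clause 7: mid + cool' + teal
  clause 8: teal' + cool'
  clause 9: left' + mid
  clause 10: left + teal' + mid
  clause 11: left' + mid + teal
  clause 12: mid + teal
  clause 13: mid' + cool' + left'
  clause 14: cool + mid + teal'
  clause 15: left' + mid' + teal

cool=0, teal=0, left=0, mid=1

Case teal = 0:
From the singleton clause (mid), mid = 1.
From the singleton clause (cool'), cool = 0.
From the singleton clause (left'), left = 0.
Every clause now holds.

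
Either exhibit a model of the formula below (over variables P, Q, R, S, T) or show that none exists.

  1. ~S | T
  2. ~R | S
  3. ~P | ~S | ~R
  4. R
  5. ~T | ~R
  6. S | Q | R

UNSATISFIABLE

Unit clause (R) forces R = 1.
Unit clause (S) forces S = 1.
Unit clause (T) forces T = 1.
Now (~T) is unsatisfied and unit — conflict.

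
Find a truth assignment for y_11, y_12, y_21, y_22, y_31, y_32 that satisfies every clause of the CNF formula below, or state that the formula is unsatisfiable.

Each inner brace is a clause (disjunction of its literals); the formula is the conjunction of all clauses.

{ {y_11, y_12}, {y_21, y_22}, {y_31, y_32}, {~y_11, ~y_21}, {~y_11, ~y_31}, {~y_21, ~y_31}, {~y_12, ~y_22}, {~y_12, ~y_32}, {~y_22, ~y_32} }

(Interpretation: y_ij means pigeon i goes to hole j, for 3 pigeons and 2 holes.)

Case y_11 = 1:
Unit clause (~y_21) forces y_21 = 0.
Unit clause (y_22) forces y_22 = 1.
Unit clause (~y_31) forces y_31 = 0.
Unit clause (y_32) forces y_32 = 1.
Now (~y_32) is unsatisfied and unit — conflict.
Undo y_11 and try y_11 = 0.
Unit clause (y_12) forces y_12 = 1.
Unit clause (~y_22) forces y_22 = 0.
Unit clause (y_21) forces y_21 = 1.
Unit clause (~y_31) forces y_31 = 0.
Unit clause (y_32) forces y_32 = 1.
Now (~y_32) is unsatisfied and unit — conflict.
Both values of y_11 lead to a conflict.

UNSATISFIABLE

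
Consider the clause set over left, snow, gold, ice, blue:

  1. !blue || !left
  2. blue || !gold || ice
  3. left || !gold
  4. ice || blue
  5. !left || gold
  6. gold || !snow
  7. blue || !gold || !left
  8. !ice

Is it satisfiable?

Satisfiable

From the singleton clause (!ice), ice = false.
From the singleton clause (blue), blue = true.
From the singleton clause (!left), left = false.
From the singleton clause (!gold), gold = false.
From the singleton clause (!snow), snow = false.
Every clause now holds.
A satisfying assignment: left ↦ false,  snow ↦ false,  gold ↦ false,  ice ↦ false,  blue ↦ true.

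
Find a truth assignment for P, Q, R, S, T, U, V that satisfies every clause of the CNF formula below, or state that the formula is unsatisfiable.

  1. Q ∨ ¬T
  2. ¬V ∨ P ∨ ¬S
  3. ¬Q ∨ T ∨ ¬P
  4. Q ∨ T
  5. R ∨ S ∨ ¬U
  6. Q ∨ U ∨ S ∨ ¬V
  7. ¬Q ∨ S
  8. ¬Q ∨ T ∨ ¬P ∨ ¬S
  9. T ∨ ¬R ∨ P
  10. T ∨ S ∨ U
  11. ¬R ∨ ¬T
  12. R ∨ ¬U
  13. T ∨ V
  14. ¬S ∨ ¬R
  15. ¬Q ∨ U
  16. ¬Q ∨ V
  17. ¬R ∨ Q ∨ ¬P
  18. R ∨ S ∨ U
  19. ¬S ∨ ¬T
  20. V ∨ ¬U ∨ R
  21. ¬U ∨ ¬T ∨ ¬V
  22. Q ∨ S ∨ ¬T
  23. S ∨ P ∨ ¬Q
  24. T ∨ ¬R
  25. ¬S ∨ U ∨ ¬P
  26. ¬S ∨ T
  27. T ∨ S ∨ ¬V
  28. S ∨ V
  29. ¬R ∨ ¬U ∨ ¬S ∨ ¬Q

Suppose Q = True.
(S) alone gives S = True.
(¬R) alone gives R = False.
(¬U) alone gives U = False.
That conflicts with the unit clause (U).
That branch fails; take Q = False instead.
(¬T) alone gives T = False.
That conflicts with the unit clause (T).
Neither Q = True nor Q = False works.

UNSATISFIABLE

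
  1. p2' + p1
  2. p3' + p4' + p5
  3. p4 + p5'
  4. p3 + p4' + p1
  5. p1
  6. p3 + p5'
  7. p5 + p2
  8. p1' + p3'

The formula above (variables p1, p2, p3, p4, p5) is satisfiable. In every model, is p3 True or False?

False

Suppose p3 = 1.
The clause (p1) is unit, so p1 = 1.
But (p1') is also a unit clause — contradiction.
So every satisfying assignment has p3 = False.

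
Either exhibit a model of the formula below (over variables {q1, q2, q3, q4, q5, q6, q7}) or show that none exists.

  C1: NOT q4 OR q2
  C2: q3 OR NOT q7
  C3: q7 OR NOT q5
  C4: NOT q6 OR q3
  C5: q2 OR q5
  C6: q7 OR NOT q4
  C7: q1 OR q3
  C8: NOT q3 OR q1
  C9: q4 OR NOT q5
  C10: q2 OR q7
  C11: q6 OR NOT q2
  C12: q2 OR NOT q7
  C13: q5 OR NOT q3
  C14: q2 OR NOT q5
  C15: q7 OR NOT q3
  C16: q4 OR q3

q1 ↦ true; q2 ↦ true; q3 ↦ true; q4 ↦ true; q5 ↦ true; q6 ↦ true; q7 ↦ true

Try q4 = true.
From the singleton clause (q2), q2 = true.
From the singleton clause (q7), q7 = true.
From the singleton clause (q3), q3 = true.
From the singleton clause (q1), q1 = true.
From the singleton clause (q6), q6 = true.
From the singleton clause (q5), q5 = true.
All clauses are satisfied.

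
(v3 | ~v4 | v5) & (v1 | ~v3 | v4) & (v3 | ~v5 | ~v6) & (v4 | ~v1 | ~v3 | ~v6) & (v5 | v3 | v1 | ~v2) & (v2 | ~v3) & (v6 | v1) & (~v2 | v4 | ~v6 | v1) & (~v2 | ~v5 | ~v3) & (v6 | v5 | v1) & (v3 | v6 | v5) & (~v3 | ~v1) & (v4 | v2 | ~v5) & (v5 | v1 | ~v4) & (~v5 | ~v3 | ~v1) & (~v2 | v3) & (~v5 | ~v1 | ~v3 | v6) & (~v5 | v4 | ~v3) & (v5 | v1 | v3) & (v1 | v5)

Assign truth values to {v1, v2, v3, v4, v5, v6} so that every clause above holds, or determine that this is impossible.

Branch on v2: set v2 = 0.
Unit clause (~v3) forces v3 = 0.
Branch on v4: set v4 = 0.
Unit clause (~v5) forces v5 = 0.
Unit clause (v6) forces v6 = 1.
Unit clause (v1) forces v1 = 1.
Every clause now holds.

v1 ↦ 1,  v2 ↦ 0,  v3 ↦ 0,  v4 ↦ 0,  v5 ↦ 0,  v6 ↦ 1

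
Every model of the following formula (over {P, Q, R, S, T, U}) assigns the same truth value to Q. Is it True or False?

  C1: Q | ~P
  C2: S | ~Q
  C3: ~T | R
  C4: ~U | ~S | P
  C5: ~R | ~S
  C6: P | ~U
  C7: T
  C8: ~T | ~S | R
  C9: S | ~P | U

False

Suppose Q = 1.
From the singleton clause (S), S = 1.
From the singleton clause (~R), R = 0.
From the singleton clause (~T), T = 0.
Now (T) is unsatisfied and unit — conflict.
So every satisfying assignment has Q = False.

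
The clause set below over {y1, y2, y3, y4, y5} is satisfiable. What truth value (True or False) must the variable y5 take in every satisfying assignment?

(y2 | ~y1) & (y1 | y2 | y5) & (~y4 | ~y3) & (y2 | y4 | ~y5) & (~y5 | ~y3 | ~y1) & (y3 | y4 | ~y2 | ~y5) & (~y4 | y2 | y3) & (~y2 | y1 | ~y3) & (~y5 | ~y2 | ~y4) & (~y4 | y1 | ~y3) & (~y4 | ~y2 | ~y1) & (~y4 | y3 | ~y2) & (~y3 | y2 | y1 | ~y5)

Suppose y5 = 1.
Case y2 = 1:
(~y4) alone gives y4 = 0.
(y3) alone gives y3 = 1.
(~y1) alone gives y1 = 0.
That conflicts with the unit clause (y1).
So y2 must be the other value — set y2 = 0.
(~y1) alone gives y1 = 0.
(y4) alone gives y4 = 1.
(~y3) alone gives y3 = 0.
That conflicts with the unit clause (y3).
Neither y2 = 1 nor y2 = 0 works.
So every satisfying assignment has y5 = False.

False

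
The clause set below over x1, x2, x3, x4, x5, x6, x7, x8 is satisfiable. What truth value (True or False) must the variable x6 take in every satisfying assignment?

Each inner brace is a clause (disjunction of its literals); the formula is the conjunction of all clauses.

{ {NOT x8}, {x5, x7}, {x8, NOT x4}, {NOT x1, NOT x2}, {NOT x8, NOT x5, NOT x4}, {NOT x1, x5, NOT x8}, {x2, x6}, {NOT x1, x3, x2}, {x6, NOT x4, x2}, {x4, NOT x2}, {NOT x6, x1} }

True

Suppose x6 = false.
Unit clause (NOT x8) forces x8 = false.
Unit clause (NOT x4) forces x4 = false.
Unit clause (x2) forces x2 = true.
Now (NOT x2) is unsatisfied and unit — conflict.
So every satisfying assignment has x6 = True.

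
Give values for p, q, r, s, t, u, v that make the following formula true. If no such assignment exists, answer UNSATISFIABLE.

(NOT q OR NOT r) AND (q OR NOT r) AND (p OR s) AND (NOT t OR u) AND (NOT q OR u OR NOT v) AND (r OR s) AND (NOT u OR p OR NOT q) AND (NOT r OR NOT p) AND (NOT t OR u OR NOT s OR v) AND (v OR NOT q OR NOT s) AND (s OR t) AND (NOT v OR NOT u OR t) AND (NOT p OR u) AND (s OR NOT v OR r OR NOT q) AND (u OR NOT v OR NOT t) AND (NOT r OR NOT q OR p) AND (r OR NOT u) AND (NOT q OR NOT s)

p: false, q: false, r: false, s: true, t: false, u: false, v: true

Suppose q = false.
(NOT r) alone gives r = false.
(s) alone gives s = true.
(NOT u) alone gives u = false.
(NOT t) alone gives t = false.
(NOT p) alone gives p = false.
All clauses hold; v can take either value.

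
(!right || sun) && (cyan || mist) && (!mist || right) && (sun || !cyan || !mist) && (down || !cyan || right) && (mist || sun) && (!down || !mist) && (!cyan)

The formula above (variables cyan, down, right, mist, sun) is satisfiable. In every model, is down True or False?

False

Suppose down = true.
From the singleton clause (!mist), mist = false.
From the singleton clause (cyan), cyan = true.
That conflicts with the unit clause (!cyan).
So every satisfying assignment has down = False.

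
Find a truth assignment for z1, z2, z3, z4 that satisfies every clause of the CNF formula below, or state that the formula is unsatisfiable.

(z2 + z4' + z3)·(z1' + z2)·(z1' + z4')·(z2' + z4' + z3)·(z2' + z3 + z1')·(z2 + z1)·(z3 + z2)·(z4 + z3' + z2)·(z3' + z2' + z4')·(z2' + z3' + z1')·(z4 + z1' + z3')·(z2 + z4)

Case z1 = 0:
(z2) alone gives z2 = 1.
Case z4 = 0:
Every clause is now satisfied; z3 is unconstrained.

z1=0, z2=1, z3=1, z4=0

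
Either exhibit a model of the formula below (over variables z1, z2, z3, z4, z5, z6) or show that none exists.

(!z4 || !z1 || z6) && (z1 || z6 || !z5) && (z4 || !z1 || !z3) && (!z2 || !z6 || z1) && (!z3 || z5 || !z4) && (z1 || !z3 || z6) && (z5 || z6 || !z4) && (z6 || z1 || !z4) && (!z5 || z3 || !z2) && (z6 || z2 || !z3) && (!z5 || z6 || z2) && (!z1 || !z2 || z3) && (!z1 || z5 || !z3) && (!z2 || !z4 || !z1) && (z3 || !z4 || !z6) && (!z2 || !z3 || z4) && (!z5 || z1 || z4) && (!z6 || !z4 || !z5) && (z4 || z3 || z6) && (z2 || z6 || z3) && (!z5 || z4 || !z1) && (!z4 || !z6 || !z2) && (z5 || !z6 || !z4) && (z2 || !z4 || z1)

Try z4 = false.
Try z1 = false.
(!z5) alone gives z5 = false.
Try z2 = false.
Try z3 = false.
(z6) alone gives z6 = true.
All clauses are satisfied.

z1 ↦ false,  z2 ↦ false,  z3 ↦ false,  z4 ↦ false,  z5 ↦ false,  z6 ↦ true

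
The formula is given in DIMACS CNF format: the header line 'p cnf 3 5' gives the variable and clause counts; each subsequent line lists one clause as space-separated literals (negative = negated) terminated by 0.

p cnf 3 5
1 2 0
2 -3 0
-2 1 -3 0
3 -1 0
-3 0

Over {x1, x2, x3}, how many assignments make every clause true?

There are 2^3 = 8 truth assignments over (x1, x2, x3).
Check each against the 5 clauses (columns in the order x1, x2, x3):
  F F F  ✗ fails (x1 ∨ x2)
  F F T  ✗ fails (x1 ∨ x2)
  F T F  ✓ satisfies all
  F T T  ✗ fails (¬x2 ∨ x1 ∨ ¬x3)
  T F F  ✗ fails (x3 ∨ ¬x1)
  T F T  ✗ fails (x2 ∨ ¬x3)
  T T F  ✗ fails (x3 ∨ ¬x1)
  T T T  ✗ fails (¬x3)
1 of the 8 rows is a model.

1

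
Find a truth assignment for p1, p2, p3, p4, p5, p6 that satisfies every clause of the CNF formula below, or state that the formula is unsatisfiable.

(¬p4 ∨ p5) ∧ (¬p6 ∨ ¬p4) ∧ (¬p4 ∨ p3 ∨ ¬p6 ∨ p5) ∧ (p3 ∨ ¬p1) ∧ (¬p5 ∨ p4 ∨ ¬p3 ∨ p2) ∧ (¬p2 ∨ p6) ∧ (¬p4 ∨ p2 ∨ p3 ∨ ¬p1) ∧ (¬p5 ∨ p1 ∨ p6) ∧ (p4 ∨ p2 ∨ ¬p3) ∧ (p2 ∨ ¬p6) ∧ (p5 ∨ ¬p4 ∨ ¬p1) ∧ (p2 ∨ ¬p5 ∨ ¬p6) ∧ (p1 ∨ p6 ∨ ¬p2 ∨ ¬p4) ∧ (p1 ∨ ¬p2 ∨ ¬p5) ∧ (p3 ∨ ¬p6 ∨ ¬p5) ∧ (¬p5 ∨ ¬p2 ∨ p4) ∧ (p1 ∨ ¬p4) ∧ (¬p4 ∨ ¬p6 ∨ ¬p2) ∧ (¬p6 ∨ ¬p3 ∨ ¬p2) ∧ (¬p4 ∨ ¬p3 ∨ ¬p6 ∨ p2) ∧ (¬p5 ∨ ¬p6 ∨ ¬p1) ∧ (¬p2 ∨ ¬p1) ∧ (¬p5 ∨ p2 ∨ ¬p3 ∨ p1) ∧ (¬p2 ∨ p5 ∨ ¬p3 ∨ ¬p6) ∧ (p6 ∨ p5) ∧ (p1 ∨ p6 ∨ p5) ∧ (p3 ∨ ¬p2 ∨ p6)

p1: True,  p2: False,  p3: True,  p4: True,  p5: True,  p6: False

Case p4 = True:
From the singleton clause (p5), p5 = True.
From the singleton clause (¬p6), p6 = False.
From the singleton clause (¬p2), p2 = False.
From the singleton clause (p1), p1 = True.
From the singleton clause (p3), p3 = True.
All clauses are satisfied.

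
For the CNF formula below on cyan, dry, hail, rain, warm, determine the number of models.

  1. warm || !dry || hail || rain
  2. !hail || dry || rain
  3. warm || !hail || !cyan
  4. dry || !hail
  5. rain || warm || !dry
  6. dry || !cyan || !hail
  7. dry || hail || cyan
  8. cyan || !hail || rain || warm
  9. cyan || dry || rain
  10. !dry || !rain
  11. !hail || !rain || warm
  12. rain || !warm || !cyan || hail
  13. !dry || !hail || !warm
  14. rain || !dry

3

There are 2^5 = 32 truth assignments over (cyan, dry, hail, rain, warm).
Split on rain. With rain = true, the clauses containing rain are satisfied and !rain drops from the rest; 2 of the 2^4 = 16 assignments to the other variables satisfy what remains.
With rain = false, by the same count on the reduced clause set, 1 assignment works.
(One model: cyan=T, dry=F, hail=F, rain=F, warm=F.)
Total: 2 + 1 = 3.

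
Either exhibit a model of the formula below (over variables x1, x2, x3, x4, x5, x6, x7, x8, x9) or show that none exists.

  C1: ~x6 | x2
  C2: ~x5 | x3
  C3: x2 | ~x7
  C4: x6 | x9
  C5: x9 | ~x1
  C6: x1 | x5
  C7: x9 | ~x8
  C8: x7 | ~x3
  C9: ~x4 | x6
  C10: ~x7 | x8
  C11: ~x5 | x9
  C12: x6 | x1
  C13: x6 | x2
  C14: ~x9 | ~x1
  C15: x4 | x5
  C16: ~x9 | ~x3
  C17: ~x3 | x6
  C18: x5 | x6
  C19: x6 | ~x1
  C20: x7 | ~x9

Suppose x6 = 0.
From the singleton clause (x9), x9 = 1.
From the singleton clause (~x4), x4 = 0.
From the singleton clause (x1), x1 = 1.
That conflicts with the unit clause (~x1).
That branch fails; take x6 = 1 instead.
From the singleton clause (x2), x2 = 1.
Suppose x5 = 0.
From the singleton clause (x1), x1 = 1.
From the singleton clause (x9), x9 = 1.
That conflicts with the unit clause (~x9).
That branch fails; take x5 = 1 instead.
From the singleton clause (x3), x3 = 1.
From the singleton clause (x7), x7 = 1.
From the singleton clause (x8), x8 = 1.
From the singleton clause (x9), x9 = 1.
That conflicts with the unit clause (~x9).
Either choice for x5 ends in contradiction.
Either choice for x6 ends in contradiction.

UNSATISFIABLE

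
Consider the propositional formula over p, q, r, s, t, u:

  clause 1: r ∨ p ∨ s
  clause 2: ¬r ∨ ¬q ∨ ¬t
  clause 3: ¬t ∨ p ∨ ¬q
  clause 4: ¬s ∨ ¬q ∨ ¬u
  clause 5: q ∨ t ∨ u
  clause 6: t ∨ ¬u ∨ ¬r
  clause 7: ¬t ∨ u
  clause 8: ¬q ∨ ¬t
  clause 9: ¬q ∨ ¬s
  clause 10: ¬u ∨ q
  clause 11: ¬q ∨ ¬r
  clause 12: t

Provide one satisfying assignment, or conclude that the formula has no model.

(t) alone gives t = True.
(u) alone gives u = True.
(¬q) alone gives q = False.
Now (q) is unsatisfied and unit — conflict.

UNSATISFIABLE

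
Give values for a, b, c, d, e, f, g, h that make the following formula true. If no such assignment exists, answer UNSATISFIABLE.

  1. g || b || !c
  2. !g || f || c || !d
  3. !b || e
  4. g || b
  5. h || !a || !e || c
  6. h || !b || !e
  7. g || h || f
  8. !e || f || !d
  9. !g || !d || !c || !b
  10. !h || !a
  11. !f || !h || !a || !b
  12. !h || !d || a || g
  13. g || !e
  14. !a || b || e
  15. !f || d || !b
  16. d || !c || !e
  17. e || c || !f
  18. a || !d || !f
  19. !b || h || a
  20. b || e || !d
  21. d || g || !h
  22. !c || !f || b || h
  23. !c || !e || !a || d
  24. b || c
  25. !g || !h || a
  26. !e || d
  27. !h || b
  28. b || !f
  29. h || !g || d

Try b = false.
From the singleton clause (g), g = true.
From the singleton clause (c), c = true.
From the singleton clause (!h), h = false.
From the singleton clause (!f), f = false.
From the singleton clause (d), d = true.
From the singleton clause (!e), e = false.
But (e) is also a unit clause — contradiction.
So b must be the other value — set b = true.
From the singleton clause (e), e = true.
From the singleton clause (h), h = true.
From the singleton clause (!a), a = false.
From the singleton clause (g), g = true.
But (!g) is also a unit clause — contradiction.
Neither b = true nor b = false works.

UNSATISFIABLE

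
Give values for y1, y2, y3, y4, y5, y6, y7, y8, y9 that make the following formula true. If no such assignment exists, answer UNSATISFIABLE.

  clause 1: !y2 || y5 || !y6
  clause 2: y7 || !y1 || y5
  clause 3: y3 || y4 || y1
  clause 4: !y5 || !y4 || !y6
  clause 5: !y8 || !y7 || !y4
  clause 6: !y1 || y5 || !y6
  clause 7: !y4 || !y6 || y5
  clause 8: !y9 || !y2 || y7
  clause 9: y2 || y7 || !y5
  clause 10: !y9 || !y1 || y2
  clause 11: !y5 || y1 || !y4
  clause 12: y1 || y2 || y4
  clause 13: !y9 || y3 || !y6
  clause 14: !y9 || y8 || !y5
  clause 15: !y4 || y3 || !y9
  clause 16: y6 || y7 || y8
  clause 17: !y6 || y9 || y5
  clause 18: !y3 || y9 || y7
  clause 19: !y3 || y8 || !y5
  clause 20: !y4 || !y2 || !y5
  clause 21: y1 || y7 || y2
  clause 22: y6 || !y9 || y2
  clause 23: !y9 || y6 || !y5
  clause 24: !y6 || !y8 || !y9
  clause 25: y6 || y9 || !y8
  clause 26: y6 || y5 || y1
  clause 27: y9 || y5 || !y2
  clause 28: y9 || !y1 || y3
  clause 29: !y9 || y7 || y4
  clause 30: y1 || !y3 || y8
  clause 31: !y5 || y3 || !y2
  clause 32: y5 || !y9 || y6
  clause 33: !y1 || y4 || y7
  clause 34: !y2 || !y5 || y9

y1: true; y2: false; y3: true; y4: false; y5: true; y6: true; y7: true; y8: true; y9: false

Case y2 = false:
Case y7 = true:
Case y8 = true:
The clause (!y4) is unit, so y4 = false.
The clause (y1) is unit, so y1 = true.
The clause (!y9) is unit, so y9 = false.
The clause (y6) is unit, so y6 = true.
The clause (y5) is unit, so y5 = true.
The clause (y3) is unit, so y3 = true.
This assignment satisfies each clause.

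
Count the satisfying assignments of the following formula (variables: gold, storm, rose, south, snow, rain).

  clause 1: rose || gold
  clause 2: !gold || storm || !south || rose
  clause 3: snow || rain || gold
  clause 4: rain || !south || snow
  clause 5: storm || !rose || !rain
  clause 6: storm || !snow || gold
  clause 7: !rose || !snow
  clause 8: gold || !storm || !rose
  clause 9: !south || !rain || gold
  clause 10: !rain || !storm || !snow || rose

13

There are 2^6 = 64 truth assignments over (gold, storm, rose, south, snow, rain).
Split on storm. With storm = true, the clauses containing storm are satisfied and !storm drops from the rest; 8 of the 2^5 = 32 assignments to the other variables satisfy what remains.
With storm = false, by the same count on the reduced clause set, 5 assignments work.
(One model: gold=T, storm=F, rose=F, south=F, snow=F, rain=F.)
Total: 8 + 5 = 13.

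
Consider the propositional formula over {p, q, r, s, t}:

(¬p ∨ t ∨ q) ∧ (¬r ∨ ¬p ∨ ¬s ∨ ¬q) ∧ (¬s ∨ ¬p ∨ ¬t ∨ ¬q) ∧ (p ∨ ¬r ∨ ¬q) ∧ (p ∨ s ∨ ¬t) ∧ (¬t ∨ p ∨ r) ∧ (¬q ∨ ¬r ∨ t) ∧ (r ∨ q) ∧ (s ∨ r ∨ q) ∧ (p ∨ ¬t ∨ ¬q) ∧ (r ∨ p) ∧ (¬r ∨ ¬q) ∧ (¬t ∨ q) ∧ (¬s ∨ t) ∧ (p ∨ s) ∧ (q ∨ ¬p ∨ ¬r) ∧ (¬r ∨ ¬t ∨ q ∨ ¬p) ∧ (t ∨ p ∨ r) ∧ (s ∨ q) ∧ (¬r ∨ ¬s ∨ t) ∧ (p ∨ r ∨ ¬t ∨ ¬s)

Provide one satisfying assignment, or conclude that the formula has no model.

p: True,  q: True,  r: False,  s: False,  t: True

Try r = False.
Unit clause (q) forces q = True.
Unit clause (p) forces p = True.
Try s = False.
All clauses hold; t can take either value.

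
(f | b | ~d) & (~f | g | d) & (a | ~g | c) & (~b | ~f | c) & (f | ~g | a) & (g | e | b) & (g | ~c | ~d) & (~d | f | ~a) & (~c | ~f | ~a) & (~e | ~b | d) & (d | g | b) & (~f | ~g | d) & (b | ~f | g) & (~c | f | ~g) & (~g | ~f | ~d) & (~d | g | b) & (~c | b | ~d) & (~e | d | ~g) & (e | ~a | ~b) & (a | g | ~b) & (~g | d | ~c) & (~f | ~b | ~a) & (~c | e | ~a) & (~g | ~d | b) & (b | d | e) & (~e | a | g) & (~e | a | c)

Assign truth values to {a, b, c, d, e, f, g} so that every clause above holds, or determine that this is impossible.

UNSATISFIABLE

Branch on f: set f = 1.
Branch on g: set g = 1.
Unit clause (d) forces d = 1.
But (~d) is also a unit clause — contradiction.
That branch fails; take g = 0 instead.
Unit clause (d) forces d = 1.
Unit clause (~c) forces c = 0.
Unit clause (~b) forces b = 0.
But (b) is also a unit clause — contradiction.
Either choice for g ends in contradiction.
That branch fails; take f = 0 instead.
Branch on b: set b = 1.
Branch on g: set g = 0.
Unit clause (a) forces a = 1.
Unit clause (~d) forces d = 0.
Unit clause (~e) forces e = 0.
But (e) is also a unit clause — contradiction.
That branch fails; take g = 1 instead.
Unit clause (a) forces a = 1.
Unit clause (~d) forces d = 0.
Unit clause (~e) forces e = 0.
But (e) is also a unit clause — contradiction.
Either choice for g ends in contradiction.
That branch fails; take b = 0 instead.
Unit clause (~d) forces d = 0.
Unit clause (g) forces g = 1.
Unit clause (a) forces a = 1.
Unit clause (~c) forces c = 0.
Unit clause (~e) forces e = 0.
But (e) is also a unit clause — contradiction.
Either choice for b ends in contradiction.
Either choice for f ends in contradiction.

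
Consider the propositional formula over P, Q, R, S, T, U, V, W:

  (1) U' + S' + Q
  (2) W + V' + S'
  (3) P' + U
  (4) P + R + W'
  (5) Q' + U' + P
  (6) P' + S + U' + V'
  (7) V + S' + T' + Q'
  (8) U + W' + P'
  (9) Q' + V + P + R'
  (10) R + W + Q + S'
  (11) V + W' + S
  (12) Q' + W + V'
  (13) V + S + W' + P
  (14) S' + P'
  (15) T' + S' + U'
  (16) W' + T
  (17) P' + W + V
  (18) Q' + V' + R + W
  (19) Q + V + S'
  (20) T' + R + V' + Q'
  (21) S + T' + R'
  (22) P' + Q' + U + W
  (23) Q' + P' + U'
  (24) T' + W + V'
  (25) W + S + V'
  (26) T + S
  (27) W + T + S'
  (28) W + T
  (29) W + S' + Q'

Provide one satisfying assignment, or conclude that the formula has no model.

P: 0, Q: 0, R: 0, S: 0, T: 1, U: 0, V: 0, W: 0

Try P = 0.
Try R = 0.
From the singleton clause (W'), W = 0.
From the singleton clause (T), T = 1.
From the singleton clause (V'), V = 0.
Try Q = 0.
From the singleton clause (S'), S = 0.
No clause remains; U is free.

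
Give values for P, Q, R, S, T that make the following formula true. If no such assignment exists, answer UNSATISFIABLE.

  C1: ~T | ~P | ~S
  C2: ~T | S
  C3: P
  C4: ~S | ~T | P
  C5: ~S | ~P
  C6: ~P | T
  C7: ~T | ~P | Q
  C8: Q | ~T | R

UNSATISFIABLE

The clause (P) is unit, so P = 1.
The clause (~S) is unit, so S = 0.
The clause (~T) is unit, so T = 0.
Now (T) is unsatisfied and unit — conflict.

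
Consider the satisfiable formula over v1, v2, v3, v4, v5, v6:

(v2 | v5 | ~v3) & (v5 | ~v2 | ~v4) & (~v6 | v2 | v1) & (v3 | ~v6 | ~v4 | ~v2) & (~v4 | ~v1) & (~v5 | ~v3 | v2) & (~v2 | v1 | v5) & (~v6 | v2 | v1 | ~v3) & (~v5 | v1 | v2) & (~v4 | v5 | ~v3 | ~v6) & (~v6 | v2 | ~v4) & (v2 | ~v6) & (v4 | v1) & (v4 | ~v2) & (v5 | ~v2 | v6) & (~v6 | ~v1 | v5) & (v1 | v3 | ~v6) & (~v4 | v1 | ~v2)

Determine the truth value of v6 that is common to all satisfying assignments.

False

Suppose v6 = 1.
(v2) alone gives v2 = 1.
(v4) alone gives v4 = 1.
(v5) alone gives v5 = 1.
(v3) alone gives v3 = 1.
(~v1) alone gives v1 = 0.
But (v1) is also a unit clause — contradiction.
So every satisfying assignment has v6 = False.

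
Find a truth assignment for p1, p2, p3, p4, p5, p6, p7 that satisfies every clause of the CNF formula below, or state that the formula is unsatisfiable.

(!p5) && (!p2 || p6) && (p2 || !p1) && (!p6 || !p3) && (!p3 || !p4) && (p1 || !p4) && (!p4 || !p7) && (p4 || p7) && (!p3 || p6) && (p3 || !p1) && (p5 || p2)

(!p5) alone gives p5 = false.
(p2) alone gives p2 = true.
(p6) alone gives p6 = true.
(!p3) alone gives p3 = false.
(!p1) alone gives p1 = false.
(!p4) alone gives p4 = false.
(p7) alone gives p7 = true.
This assignment satisfies each clause.

p1=false, p2=true, p3=false, p4=false, p5=false, p6=true, p7=true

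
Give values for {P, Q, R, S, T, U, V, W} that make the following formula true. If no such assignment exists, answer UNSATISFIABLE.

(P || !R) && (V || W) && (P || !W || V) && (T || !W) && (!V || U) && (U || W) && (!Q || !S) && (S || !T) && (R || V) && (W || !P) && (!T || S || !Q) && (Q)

P: false,  Q: true,  R: false,  S: false,  T: false,  U: true,  V: true,  W: false

The clause (Q) is unit, so Q = true.
The clause (!S) is unit, so S = false.
The clause (!T) is unit, so T = false.
The clause (!W) is unit, so W = false.
The clause (V) is unit, so V = true.
The clause (U) is unit, so U = true.
The clause (!P) is unit, so P = false.
The clause (!R) is unit, so R = false.
Every clause now holds.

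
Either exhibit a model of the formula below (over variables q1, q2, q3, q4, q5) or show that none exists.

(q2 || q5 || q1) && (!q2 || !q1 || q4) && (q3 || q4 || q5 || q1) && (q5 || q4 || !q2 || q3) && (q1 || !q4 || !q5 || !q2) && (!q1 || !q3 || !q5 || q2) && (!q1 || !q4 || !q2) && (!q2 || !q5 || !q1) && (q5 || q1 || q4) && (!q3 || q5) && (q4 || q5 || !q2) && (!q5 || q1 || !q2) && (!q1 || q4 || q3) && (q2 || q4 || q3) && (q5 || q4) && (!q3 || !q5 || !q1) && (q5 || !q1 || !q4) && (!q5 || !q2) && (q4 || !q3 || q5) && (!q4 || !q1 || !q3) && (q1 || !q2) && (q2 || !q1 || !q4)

Try q3 = false.
Try q1 = false.
Unit clause (!q2) forces q2 = false.
Unit clause (q5) forces q5 = true.
Unit clause (q4) forces q4 = true.
All clauses are satisfied.

q1: false; q2: false; q3: false; q4: true; q5: true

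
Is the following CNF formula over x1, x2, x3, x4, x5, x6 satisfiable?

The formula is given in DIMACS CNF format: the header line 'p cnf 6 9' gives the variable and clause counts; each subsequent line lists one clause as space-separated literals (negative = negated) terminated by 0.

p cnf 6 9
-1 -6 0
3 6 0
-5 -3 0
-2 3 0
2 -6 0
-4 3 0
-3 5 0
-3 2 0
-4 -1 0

Unsatisfiable

Try x1 = False.
Try x3 = True.
From the singleton clause (¬x5), x5 = False.
Now (x5) is unsatisfied and unit — conflict.
That branch fails; take x3 = False instead.
From the singleton clause (x6), x6 = True.
From the singleton clause (¬x2), x2 = False.
Now (x2) is unsatisfied and unit — conflict.
Either choice for x3 ends in contradiction.
That branch fails; take x1 = True instead.
From the singleton clause (¬x6), x6 = False.
From the singleton clause (x3), x3 = True.
From the singleton clause (¬x5), x5 = False.
Now (x5) is unsatisfied and unit — conflict.
Either choice for x1 ends in contradiction.
No assignment satisfies every clause.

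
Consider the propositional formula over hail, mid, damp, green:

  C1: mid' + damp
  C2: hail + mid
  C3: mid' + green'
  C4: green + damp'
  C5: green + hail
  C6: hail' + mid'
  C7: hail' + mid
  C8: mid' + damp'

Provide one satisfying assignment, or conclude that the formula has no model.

UNSATISFIABLE

Suppose mid = 0.
From the singleton clause (hail), hail = 1.
But (hail') is also a unit clause — contradiction.
That branch fails; take mid = 1 instead.
From the singleton clause (damp), damp = 1.
But (damp') is also a unit clause — contradiction.
Both values of mid lead to a conflict.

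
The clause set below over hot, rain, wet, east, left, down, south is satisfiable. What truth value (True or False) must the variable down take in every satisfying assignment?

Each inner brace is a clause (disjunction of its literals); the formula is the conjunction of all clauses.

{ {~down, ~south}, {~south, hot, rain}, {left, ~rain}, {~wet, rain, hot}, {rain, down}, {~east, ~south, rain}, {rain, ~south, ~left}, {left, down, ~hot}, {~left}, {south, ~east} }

Suppose down = 0.
Unit clause (rain) forces rain = 1.
Unit clause (left) forces left = 1.
That conflicts with the unit clause (~left).
So every satisfying assignment has down = True.

True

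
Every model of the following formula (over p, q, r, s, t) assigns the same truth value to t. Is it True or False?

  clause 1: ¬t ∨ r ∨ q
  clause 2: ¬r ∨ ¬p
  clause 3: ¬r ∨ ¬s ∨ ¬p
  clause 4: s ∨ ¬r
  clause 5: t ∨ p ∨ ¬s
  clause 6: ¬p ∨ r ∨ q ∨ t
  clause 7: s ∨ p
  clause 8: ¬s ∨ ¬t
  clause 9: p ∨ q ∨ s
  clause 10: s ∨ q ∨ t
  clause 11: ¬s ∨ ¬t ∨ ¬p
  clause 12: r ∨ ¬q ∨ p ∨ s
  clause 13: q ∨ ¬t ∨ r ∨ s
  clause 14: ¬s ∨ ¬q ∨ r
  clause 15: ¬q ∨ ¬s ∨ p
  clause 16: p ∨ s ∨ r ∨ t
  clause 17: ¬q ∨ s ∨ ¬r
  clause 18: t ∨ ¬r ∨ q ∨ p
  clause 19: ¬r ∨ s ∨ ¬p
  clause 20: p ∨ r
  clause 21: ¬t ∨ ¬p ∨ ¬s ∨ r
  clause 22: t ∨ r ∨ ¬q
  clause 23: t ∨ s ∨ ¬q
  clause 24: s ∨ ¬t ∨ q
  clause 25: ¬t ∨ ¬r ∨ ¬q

Suppose t = False.
Suppose r = False.
From the singleton clause (p), p = True.
From the singleton clause (q), q = True.
That conflicts with the unit clause (¬q).
That branch fails; take r = True instead.
From the singleton clause (¬p), p = False.
From the singleton clause (s), s = True.
That conflicts with the unit clause (¬s).
Both values of r lead to a conflict.
So every satisfying assignment has t = True.

True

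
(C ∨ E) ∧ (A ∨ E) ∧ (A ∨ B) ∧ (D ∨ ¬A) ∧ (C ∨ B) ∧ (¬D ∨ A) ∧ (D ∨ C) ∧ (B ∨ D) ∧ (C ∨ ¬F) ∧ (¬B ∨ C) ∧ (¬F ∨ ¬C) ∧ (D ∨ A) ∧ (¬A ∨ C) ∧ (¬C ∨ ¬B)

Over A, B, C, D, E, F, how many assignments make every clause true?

2

There are 2^6 = 64 truth assignments over (A, B, C, D, E, F).
Split on D. With D = True, the clauses containing D are satisfied and ¬D drops from the rest; 2 of the 2^5 = 32 assignments to the other variables satisfy what remains.
With D = False, by the same count on the reduced clause set, 0 assignments work.
(One model: A=T, B=F, C=T, D=T, E=F, F=F.)
Total: 2 + 0 = 2.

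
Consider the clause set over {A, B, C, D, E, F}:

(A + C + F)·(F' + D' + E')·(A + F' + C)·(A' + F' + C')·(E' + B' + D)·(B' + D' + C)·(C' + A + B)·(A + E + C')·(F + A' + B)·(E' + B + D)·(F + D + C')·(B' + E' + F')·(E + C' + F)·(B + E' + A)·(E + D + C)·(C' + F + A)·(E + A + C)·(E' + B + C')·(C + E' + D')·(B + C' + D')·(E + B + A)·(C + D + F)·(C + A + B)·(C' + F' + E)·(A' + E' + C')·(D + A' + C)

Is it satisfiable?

Yes, satisfiable

Case A = 1:
Case F = 1:
(C') alone gives C = 0.
(D) alone gives D = 1.
(E') alone gives E = 0.
(B') alone gives B = 0.
Every clause now holds.
A satisfying assignment: A=1, B=0, C=0, D=1, E=0, F=1.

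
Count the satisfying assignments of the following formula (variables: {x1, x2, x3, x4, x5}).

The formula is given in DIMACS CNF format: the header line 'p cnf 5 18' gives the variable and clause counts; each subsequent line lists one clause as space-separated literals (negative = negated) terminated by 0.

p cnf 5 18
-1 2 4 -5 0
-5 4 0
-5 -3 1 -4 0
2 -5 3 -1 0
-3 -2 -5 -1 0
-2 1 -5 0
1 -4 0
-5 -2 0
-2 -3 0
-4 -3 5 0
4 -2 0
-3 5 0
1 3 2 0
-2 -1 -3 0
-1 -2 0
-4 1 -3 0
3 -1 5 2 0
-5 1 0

1

There are 2^5 = 32 truth assignments over (x1, x2, x3, x4, x5).
Split on x3. With x3 = True, the clauses containing x3 are satisfied and ¬x3 drops from the rest; 1 of the 2^4 = 16 assignments to the other variables satisfy what remains.
With x3 = False, by the same count on the reduced clause set, 0 assignments work.
(One model: x1=T, x2=F, x3=T, x4=T, x5=T.)
Total: 1 + 0 = 1.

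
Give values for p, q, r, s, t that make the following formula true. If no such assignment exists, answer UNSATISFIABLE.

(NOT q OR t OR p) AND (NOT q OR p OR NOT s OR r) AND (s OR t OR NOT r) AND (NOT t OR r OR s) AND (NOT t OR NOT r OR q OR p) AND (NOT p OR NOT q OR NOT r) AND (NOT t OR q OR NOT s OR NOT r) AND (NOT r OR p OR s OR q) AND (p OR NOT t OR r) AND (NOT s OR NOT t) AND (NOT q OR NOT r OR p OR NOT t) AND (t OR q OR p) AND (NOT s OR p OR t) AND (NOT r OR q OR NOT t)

Suppose s = true.
The clause (NOT t) is unit, so t = false.
The clause (p) is unit, so p = true.
Suppose q = false.
All clauses hold; r can take either value.

p ↦ true, q ↦ false, r ↦ false, s ↦ true, t ↦ false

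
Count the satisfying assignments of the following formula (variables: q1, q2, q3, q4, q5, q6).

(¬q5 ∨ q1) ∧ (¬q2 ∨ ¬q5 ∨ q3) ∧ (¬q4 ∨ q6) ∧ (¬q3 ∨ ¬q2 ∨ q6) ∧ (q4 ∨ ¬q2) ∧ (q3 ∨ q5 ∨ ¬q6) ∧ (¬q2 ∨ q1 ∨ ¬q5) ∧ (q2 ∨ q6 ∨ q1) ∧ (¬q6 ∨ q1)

12

There are 2^6 = 64 truth assignments over (q1, q2, q3, q4, q5, q6).
Split on q3. With q3 = True, the clauses containing q3 are satisfied and ¬q3 drops from the rest; 8 of the 2^5 = 32 assignments to the other variables satisfy what remains.
With q3 = False, by the same count on the reduced clause set, 4 assignments work.
Total: 8 + 4 = 12.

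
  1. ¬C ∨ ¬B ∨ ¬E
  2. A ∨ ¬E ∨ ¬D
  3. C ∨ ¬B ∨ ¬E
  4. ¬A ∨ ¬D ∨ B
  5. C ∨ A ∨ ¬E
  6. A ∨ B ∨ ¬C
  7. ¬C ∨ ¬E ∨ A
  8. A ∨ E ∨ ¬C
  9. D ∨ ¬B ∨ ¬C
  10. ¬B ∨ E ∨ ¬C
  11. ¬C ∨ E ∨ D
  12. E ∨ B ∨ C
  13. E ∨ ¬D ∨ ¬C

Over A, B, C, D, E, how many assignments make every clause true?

There are 2^5 = 32 truth assignments over (A, B, C, D, E).
Split on A. With A = True, the clauses containing A are satisfied and ¬A drops from the rest; 4 of the 2^4 = 16 assignments to the other variables satisfy what remains.
With A = False, by the same count on the reduced clause set, 2 assignments work.
Total: 4 + 2 = 6.

6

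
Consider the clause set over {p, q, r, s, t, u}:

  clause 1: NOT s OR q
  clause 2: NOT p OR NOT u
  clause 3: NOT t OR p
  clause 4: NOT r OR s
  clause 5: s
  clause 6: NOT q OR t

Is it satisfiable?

The clause (s) is unit, so s = true.
The clause (q) is unit, so q = true.
The clause (t) is unit, so t = true.
The clause (p) is unit, so p = true.
The clause (NOT u) is unit, so u = false.
All clauses hold; r can take either value.
A satisfying assignment: p=true, q=true, r=true, s=true, t=true, u=false.

Satisfiable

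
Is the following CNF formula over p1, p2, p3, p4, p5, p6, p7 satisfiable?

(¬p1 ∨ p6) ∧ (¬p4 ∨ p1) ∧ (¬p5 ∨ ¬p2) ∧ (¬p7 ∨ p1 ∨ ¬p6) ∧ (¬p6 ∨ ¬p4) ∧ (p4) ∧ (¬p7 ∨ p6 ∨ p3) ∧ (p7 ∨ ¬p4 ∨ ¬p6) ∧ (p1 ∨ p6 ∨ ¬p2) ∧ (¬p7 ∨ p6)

Unit clause (p4) forces p4 = True.
Unit clause (p1) forces p1 = True.
Unit clause (p6) forces p6 = True.
Now (¬p6) is unsatisfied and unit — conflict.
No assignment satisfies every clause.

No, unsatisfiable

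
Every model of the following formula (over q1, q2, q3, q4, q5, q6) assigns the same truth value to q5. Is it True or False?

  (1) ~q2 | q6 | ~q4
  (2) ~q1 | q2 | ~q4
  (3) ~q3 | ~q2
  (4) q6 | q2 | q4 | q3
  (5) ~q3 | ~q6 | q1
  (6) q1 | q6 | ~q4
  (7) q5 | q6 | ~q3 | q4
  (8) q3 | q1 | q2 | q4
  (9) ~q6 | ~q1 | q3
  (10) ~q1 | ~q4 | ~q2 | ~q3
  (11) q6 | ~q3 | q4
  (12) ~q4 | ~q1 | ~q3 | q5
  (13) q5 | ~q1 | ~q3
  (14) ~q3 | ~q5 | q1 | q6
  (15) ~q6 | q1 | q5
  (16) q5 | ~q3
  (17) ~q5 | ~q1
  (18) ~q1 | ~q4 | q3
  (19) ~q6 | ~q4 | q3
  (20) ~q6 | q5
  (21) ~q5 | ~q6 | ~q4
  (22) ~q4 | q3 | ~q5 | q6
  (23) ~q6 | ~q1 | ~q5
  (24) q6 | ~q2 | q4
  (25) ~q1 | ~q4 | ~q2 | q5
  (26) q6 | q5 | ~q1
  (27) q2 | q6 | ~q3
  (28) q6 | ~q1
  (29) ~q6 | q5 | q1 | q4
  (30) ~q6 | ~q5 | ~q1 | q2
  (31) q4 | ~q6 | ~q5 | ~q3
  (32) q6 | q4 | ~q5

True

Suppose q5 = 0.
Unit clause (~q3) forces q3 = 0.
Unit clause (~q6) forces q6 = 0.
Unit clause (~q1) forces q1 = 0.
Unit clause (~q4) forces q4 = 0.
Unit clause (q2) forces q2 = 1.
Now (~q2) is unsatisfied and unit — conflict.
So every satisfying assignment has q5 = True.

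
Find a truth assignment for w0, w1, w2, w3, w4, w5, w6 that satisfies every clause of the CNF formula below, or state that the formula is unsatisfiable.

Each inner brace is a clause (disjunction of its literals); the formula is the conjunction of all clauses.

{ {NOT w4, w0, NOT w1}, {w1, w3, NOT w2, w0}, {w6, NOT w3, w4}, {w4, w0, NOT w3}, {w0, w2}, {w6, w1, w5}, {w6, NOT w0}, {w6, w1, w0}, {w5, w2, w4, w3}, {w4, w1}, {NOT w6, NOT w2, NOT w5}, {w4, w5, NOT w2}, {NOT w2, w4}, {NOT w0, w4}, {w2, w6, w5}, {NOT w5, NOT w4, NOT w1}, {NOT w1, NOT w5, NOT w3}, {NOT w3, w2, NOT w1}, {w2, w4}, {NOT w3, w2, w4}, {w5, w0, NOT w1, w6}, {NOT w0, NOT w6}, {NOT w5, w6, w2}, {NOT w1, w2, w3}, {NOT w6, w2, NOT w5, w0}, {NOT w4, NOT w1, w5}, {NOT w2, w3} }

Suppose w0 = false.
Unit clause (w2) forces w2 = true.
Unit clause (w4) forces w4 = true.
Unit clause (NOT w1) forces w1 = false.
Unit clause (w3) forces w3 = true.
Unit clause (w6) forces w6 = true.
Unit clause (NOT w5) forces w5 = false.
This assignment satisfies each clause.

w0 ↦ false; w1 ↦ false; w2 ↦ true; w3 ↦ true; w4 ↦ true; w5 ↦ false; w6 ↦ true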